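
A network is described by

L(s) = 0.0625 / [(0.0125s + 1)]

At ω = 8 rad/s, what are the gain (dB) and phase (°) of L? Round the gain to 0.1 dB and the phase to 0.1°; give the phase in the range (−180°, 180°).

-24.1 dB, -5.7°

At ω = 8 rad/s:
pole (1 + j8·0.0125) = 1 + j0.1 → |·| ≈ 1.005, ∠ ≈ 5.71°
|L| = 0.0625 · 1 / (1.005) ≈ 0.062189
Gain = 20 log₁₀(0.062189) ≈ -24.13 dB
∠L = (0°) − (5.71°) = -5.71°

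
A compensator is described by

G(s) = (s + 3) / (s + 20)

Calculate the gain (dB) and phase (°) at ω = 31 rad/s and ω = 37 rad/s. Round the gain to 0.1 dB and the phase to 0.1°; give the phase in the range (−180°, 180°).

At s = jω = j31:
zero (s+3): 3 + j31 → |·| = √(3²+31²) = √970 ≈ 31.145, ∠ = arctan(31/3) ≈ 84.47°
pole (s+20): 20 + j31 → |·| = √(20²+31²) = √1361 ≈ 36.892, ∠ = arctan(31/20) ≈ 57.17°
|G| = 1 · 31.145 / 36.892 ≈ 0.84422
Gain = 20 log₁₀(0.84422) ≈ -1.47 dB
∠G = 84.47° − 57.17° = 27.30°

At s = jω = j37:
zero (s+3): 3 + j37 → |·| = √(3²+37²) = √1378 ≈ 37.121, ∠ = arctan(37/3) ≈ 85.36°
pole (s+20): 20 + j37 → |·| = √(20²+37²) = √1769 ≈ 42.059, ∠ = arctan(37/20) ≈ 61.61°
|G| = 1 · 37.121 / 42.059 ≈ 0.88259
Gain = 20 log₁₀(0.88259) ≈ -1.08 dB
∠G = 85.36° − 61.61° = 23.75°

ω = 31: -1.5 dB, 27.3°; ω = 37: -1.1 dB, 23.8°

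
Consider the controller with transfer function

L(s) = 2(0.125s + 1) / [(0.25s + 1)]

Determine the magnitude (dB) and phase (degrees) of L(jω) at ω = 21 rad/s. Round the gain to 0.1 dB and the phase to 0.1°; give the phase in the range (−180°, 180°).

0.4 dB, -10.1°

At ω = 21 rad/s:
zero (1 + j21·0.125) = 1 + j2.625 → |·| ≈ 2.809, ∠ ≈ 69.15°
pole (1 + j21·0.25) = 1 + j5.25 → |·| ≈ 5.3444, ∠ ≈ 79.22°
|L| = 2 · 2.809 / (5.3444) ≈ 1.0512
Gain = 20 log₁₀(1.0512) ≈ 0.43 dB
∠L = (69.15°) − (79.22°) = -10.07°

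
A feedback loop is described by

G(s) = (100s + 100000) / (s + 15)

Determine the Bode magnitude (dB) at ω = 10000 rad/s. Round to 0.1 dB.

40.0 dB

Substitute s = j10000:
Numerator: 100(j10000) + 100000 = 100000 + j1000000
Denominator: (j10000) + 15 = 15 + j10000
|N| = √(100000² + 1000000²) ≈ 1.005e+06, ∠N ≈ 84.29°
|D| = √(15² + 10000²) ≈ 10000, ∠D ≈ 89.91°
|G| = 1.005e+06 / 10000 ≈ 100.5
Gain = 20 log₁₀(100.5) ≈ 40.04 dB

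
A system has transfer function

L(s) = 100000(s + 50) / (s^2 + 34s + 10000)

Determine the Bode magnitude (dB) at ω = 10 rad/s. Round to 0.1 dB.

At s = jω = j10:
zero (s+50): 50 + j10 → |·| = √(50²+10²) = √2600 ≈ 50.99, ∠ = arctan(10/50) ≈ 11.31°
quadratic: (j10)² + 34·j10 + 10000 = 9900 + j340 → |·| ≈ 9905.8, ∠ ≈ 1.97°
|L| = 100000 · 50.99 / 9905.8 ≈ 514.75
Gain = 20 log₁₀(514.75) ≈ 54.23 dB

54.2 dB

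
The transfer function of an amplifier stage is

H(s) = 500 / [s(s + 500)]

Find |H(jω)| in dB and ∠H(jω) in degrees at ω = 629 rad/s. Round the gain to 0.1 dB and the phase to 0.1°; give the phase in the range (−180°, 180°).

-60.1 dB, -141.5°

At s = jω = j629:
pole (s+500): 500 + j629 → |·| = √(500²+629²) = √645641 ≈ 803.52, ∠ = arctan(629/500) ≈ 51.52°
pole at origin: |s| = 629, ∠ = 90.00° (in denominator)
|H| = 500 / 5.0541e+05 ≈ 0.0009893
Gain = 20 log₁₀(0.0009893) ≈ -60.09 dB
∠H = 0.00° − 141.52° = -141.52°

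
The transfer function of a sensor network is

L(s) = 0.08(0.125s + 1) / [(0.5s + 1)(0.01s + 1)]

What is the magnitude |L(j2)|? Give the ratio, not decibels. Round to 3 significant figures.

0.0583

At ω = 2 rad/s:
zero (1 + j2·0.125) = 1 + j0.25 → |·| ≈ 1.0308, ∠ ≈ 14.04°
pole (1 + j2·0.5) = 1 + j1 → |·| ≈ 1.4142, ∠ ≈ 45.00°
pole (1 + j2·0.01) = 1 + j0.02 → |·| ≈ 1.0002, ∠ ≈ 1.15°
|L| = 0.08 · 1.0308 / (1.4142 · 1.0002) ≈ 0.0583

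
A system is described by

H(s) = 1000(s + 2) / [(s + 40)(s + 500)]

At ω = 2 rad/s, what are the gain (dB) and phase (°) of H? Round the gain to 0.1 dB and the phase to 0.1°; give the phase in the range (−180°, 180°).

-17.0 dB, 41.9°

At s = jω = j2:
zero (s+2): 2 + j2 → |·| = √(2²+2²) = √8 ≈ 2.8284, ∠ = arctan(2/2) ≈ 45.00°
pole (s+40): 40 + j2 → |·| = √(40²+2²) = √1604 ≈ 40.05, ∠ = arctan(2/40) ≈ 2.86°
pole (s+500): 500 + j2 → |·| = √(500²+2²) = √250004 ≈ 500, ∠ = arctan(2/500) ≈ 0.23°
|H| = 1000 · 2.8284 / 20025 ≈ 0.14124
Gain = 20 log₁₀(0.14124) ≈ -17.00 dB
∠H = 45.00° − 3.09° = 41.91°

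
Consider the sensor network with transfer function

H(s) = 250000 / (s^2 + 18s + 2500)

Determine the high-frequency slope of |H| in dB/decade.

Each pole contributes −20 dB/decade at high frequency; each zero contributes +20 dB/decade.
Net: 0 zero(s) − 2 pole(s) → -40 dB/decade.

-40 dB/decade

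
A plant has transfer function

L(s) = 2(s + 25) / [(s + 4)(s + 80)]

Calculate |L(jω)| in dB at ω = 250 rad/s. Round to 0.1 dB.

At s = jω = j250:
zero (s+25): 25 + j250 → |·| = √(25²+250²) = √63125 ≈ 251.25, ∠ = arctan(250/25) ≈ 84.29°
pole (s+4): 4 + j250 → |·| = √(4²+250²) = √62516 ≈ 250.03, ∠ = arctan(250/4) ≈ 89.08°
pole (s+80): 80 + j250 → |·| = √(80²+250²) = √68900 ≈ 262.49, ∠ = arctan(250/80) ≈ 72.26°
|L| = 2 · 251.25 / 65630 ≈ 0.0076566
Gain = 20 log₁₀(0.0076566) ≈ -42.32 dB

-42.3 dB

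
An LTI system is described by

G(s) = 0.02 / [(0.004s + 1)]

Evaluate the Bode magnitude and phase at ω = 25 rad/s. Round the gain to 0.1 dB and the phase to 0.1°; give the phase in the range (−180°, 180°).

-34.0 dB, -5.7°

At ω = 25 rad/s:
pole (1 + j25·0.004) = 1 + j0.1 → |·| ≈ 1.005, ∠ ≈ 5.71°
|G| = 0.02 · 1 / (1.005) ≈ 0.0199
Gain = 20 log₁₀(0.0199) ≈ -34.02 dB
∠G = (0°) − (5.71°) = -5.71°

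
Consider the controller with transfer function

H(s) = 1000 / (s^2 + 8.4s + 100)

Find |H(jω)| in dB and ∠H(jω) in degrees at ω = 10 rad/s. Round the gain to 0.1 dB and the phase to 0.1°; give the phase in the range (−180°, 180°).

At s = jω = j10:
quadratic: (j10)² + 8.4·j10 + 100 = 0 + j84 → |·| ≈ 84, ∠ ≈ 90.00°
|H| = 1000 / 84 ≈ 11.905
Gain = 20 log₁₀(11.905) ≈ 21.51 dB
∠H = 0.00° − 90.00° = -90.00°

21.5 dB, -90.0°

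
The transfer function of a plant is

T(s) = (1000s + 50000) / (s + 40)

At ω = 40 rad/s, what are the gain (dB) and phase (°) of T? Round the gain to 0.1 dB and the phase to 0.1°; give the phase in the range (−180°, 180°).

Substitute s = j40:
Numerator: 1000(j40) + 50000 = 50000 + j40000
Denominator: (j40) + 40 = 40 + j40
|N| = √(50000² + 40000²) ≈ 64031, ∠N ≈ 38.66°
|D| = √(40² + 40²) ≈ 56.569, ∠D ≈ 45.00°
|T| = 64031 / 56.569 ≈ 1131.9
Gain = 20 log₁₀(1131.9) ≈ 61.08 dB
∠T = 38.66° − 45.00° = -6.34°

61.1 dB, -6.3°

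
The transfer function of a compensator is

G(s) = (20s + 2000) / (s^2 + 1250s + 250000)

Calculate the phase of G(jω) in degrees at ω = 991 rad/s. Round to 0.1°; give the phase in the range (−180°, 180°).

Substitute s = j991:
Numerator: 20(j991) + 2000 = 2000 + j19820
Denominator: (j991)^2 + 1250(j991) + 250000 = -732081 + j1238750
|N| = √(2000² + 19820²) ≈ 19921, ∠N ≈ 84.24°
|D| = √(732081² + 1238750²) ≈ 1.4389e+06, ∠D ≈ 120.58°
∠G = 84.24° − 120.58° = -36.34°

-36.3°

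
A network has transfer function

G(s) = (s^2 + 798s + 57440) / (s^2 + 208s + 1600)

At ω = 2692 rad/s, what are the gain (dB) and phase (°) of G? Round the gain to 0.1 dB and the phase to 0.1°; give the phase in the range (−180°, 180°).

Substitute s = j2692:
Numerator: (j2692)^2 + 798(j2692) + 57440 = -7189424 + j2148216
Denominator: (j2692)^2 + 208(j2692) + 1600 = -7245264 + j559936
|N| = √(7189424² + 2148216²) ≈ 7.5035e+06, ∠N ≈ 163.36°
|D| = √(7245264² + 559936²) ≈ 7.2669e+06, ∠D ≈ 175.58°
|G| = 7.5035e+06 / 7.2669e+06 ≈ 1.0326
Gain = 20 log₁₀(1.0326) ≈ 0.28 dB
∠G = 163.36° − 175.58° = -12.22°

0.3 dB, -12.2°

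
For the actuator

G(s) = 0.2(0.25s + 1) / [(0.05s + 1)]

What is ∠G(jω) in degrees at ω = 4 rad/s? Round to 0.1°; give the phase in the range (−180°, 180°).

33.7°

At ω = 4 rad/s:
zero (1 + j4·0.25) = 1 + j1 → |·| ≈ 1.4142, ∠ ≈ 45.00°
pole (1 + j4·0.05) = 1 + j0.2 → |·| ≈ 1.0198, ∠ ≈ 11.31°
∠G = (45.00°) − (11.31°) = 33.69°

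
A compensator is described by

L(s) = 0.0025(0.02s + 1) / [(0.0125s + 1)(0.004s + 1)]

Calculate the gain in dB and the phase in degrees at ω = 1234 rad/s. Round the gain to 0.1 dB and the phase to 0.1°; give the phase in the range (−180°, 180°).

-62.0 dB, -77.2°

At ω = 1234 rad/s:
zero (1 + j1234·0.02) = 1 + j24.68 → |·| ≈ 24.7, ∠ ≈ 87.68°
pole (1 + j1234·0.0125) = 1 + j15.425 → |·| ≈ 15.457, ∠ ≈ 86.29°
pole (1 + j1234·0.004) = 1 + j4.936 → |·| ≈ 5.0363, ∠ ≈ 78.55°
|L| = 0.0025 · 24.7 / (15.457 · 5.0363) ≈ 0.00079323
Gain = 20 log₁₀(0.00079323) ≈ -62.01 dB
∠L = (87.68°) − (86.29° + 78.55°) = -77.16°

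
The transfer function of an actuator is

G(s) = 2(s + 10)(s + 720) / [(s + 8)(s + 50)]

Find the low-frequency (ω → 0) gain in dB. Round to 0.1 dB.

G(0) = 2·10·720 / (8·50) = 36
20 log₁₀(36) ≈ 31.13 dB

31.1 dB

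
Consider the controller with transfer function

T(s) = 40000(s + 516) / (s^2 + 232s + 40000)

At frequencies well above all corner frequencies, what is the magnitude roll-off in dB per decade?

-20 dB/decade

Each pole contributes −20 dB/decade at high frequency; each zero contributes +20 dB/decade.
Net: 1 zero(s) − 2 pole(s) → -20 dB/decade.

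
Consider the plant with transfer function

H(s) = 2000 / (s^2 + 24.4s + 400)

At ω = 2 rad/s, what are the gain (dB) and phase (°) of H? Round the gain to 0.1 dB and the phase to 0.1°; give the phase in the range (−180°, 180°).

14.0 dB, -7.0°

At s = jω = j2:
quadratic: (j2)² + 24.4·j2 + 400 = 396 + j48.8 → |·| ≈ 399, ∠ ≈ 7.03°
|H| = 2000 / 399 ≈ 5.0125
Gain = 20 log₁₀(5.0125) ≈ 14.00 dB
∠H = 0.00° − 7.03° = -7.03°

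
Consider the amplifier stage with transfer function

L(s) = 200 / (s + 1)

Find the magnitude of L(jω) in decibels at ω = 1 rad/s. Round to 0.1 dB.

43.0 dB

At s = jω = j1:
pole (s+1): 1 + j1 → |·| = √(1²+1²) = √2 ≈ 1.4142, ∠ = arctan(1/1) ≈ 45.00°
|L| = 200 / 1.4142 ≈ 141.42
Gain = 20 log₁₀(141.42) ≈ 43.01 dB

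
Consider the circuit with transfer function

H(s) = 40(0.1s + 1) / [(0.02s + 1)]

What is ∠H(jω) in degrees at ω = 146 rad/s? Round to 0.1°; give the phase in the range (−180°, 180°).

At ω = 146 rad/s:
zero (1 + j146·0.1) = 1 + j14.6 → |·| ≈ 14.634, ∠ ≈ 86.08°
pole (1 + j146·0.02) = 1 + j2.92 → |·| ≈ 3.0865, ∠ ≈ 71.10°
∠H = (86.08°) − (71.10°) = 14.98°

15.0°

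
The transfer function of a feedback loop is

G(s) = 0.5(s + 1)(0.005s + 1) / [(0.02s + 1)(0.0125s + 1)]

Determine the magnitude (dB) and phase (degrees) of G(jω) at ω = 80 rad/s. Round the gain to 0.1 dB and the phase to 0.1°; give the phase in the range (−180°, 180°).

24.2 dB, 8.1°

At ω = 80 rad/s:
zero (1 + j80·1) = 1 + j80 → |·| ≈ 80.006, ∠ ≈ 89.28°
zero (1 + j80·0.005) = 1 + j0.4 → |·| ≈ 1.077, ∠ ≈ 21.80°
pole (1 + j80·0.02) = 1 + j1.6 → |·| ≈ 1.8868, ∠ ≈ 57.99°
pole (1 + j80·0.0125) = 1 + j1 → |·| ≈ 1.4142, ∠ ≈ 45.00°
|G| = 0.5 · 80.006 · 1.077 / (1.8868 · 1.4142) ≈ 16.146
Gain = 20 log₁₀(16.146) ≈ 24.16 dB
∠G = (89.28° + 21.80°) − (57.99° + 45.00°) = 8.09°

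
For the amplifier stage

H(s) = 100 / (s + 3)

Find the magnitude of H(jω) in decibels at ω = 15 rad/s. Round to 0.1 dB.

At s = jω = j15:
pole (s+3): 3 + j15 → |·| = √(3²+15²) = √234 ≈ 15.297, ∠ = arctan(15/3) ≈ 78.69°
|H| = 100 / 15.297 ≈ 6.5372
Gain = 20 log₁₀(6.5372) ≈ 16.31 dB

16.3 dB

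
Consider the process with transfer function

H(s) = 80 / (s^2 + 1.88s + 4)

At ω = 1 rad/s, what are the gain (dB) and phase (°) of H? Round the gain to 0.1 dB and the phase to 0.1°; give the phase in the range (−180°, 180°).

At s = jω = j1:
quadratic: (j1)² + 1.88·j1 + 4 = 3 + j1.88 → |·| ≈ 3.5404, ∠ ≈ 32.07°
|H| = 80 / 3.5404 ≈ 22.596
Gain = 20 log₁₀(22.596) ≈ 27.08 dB
∠H = 0.00° − 32.07° = -32.07°

27.1 dB, -32.1°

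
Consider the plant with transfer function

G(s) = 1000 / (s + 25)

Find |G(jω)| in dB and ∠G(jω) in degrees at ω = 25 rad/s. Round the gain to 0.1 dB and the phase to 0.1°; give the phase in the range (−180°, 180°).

Substitute s = j25:
Numerator: 1000 = 1000 + j0
Denominator: (j25) + 25 = 25 + j25
|N| = √(1000² + 0²) ≈ 1000, ∠N ≈ 0.00°
|D| = √(25² + 25²) ≈ 35.355, ∠D ≈ 45.00°
|G| = 1000 / 35.355 ≈ 28.285
Gain = 20 log₁₀(28.285) ≈ 29.03 dB
∠G = 0.00° − 45.00° = -45.00°

29.0 dB, -45.0°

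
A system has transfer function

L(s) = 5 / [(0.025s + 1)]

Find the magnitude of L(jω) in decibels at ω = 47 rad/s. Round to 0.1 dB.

10.2 dB

At ω = 47 rad/s:
pole (1 + j47·0.025) = 1 + j1.175 → |·| ≈ 1.5429, ∠ ≈ 49.60°
|L| = 5 · 1 / (1.5429) ≈ 3.2407
Gain = 20 log₁₀(3.2407) ≈ 10.21 dB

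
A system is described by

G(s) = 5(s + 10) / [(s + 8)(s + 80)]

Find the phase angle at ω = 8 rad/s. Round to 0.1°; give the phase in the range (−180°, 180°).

At s = jω = j8:
zero (s+10): 10 + j8 → |·| = √(10²+8²) = √164 ≈ 12.806, ∠ = arctan(8/10) ≈ 38.66°
pole (s+8): 8 + j8 → |·| = √(8²+8²) = √128 ≈ 11.314, ∠ = arctan(8/8) ≈ 45.00°
pole (s+80): 80 + j8 → |·| = √(80²+8²) = √6464 ≈ 80.399, ∠ = arctan(8/80) ≈ 5.71°
∠G = 38.66° − 50.71° = -12.05°

-12.1°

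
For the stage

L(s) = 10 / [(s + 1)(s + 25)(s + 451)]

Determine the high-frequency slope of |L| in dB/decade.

-60 dB/decade

Each pole contributes −20 dB/decade at high frequency; each zero contributes +20 dB/decade.
Net: 0 zero(s) − 3 pole(s) → -60 dB/decade.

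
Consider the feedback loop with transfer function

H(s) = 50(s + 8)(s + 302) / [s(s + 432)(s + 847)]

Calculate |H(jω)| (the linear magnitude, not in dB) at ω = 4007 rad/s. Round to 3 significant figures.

At s = jω = j4007:
zero (s+8): 8 + j4007 → |·| = √(8²+4007²) = √16056113 ≈ 4007, ∠ = arctan(4007/8) ≈ 89.89°
zero (s+302): 302 + j4007 → |·| = √(302²+4007²) = √16147253 ≈ 4018.4, ∠ = arctan(4007/302) ≈ 85.69°
pole (s+432): 432 + j4007 → |·| = √(432²+4007²) = √16242673 ≈ 4030.2, ∠ = arctan(4007/432) ≈ 83.85°
pole (s+847): 847 + j4007 → |·| = √(847²+4007²) = √16773458 ≈ 4095.5, ∠ = arctan(4007/847) ≈ 78.06°
pole at origin: |s| = 4007, ∠ = 90.00° (in denominator)
|H| = 50 · 1.6102e+07 / 6.6138e+10 ≈ 0.012173

0.0122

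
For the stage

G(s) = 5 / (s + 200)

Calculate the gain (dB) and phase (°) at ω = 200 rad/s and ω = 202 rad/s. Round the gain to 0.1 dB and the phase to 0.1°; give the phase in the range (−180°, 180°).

ω = 200: -35.1 dB, -45.0°; ω = 202: -35.1 dB, -45.3°

At s = jω = j200:
pole (s+200): 200 + j200 → |·| = √(200²+200²) = √80000 ≈ 282.84, ∠ = arctan(200/200) ≈ 45.00°
|G| = 5 / 282.84 ≈ 0.017678
Gain = 20 log₁₀(0.017678) ≈ -35.05 dB
∠G = 0.00° − 45.00° = -45.00°

At s = jω = j202:
pole (s+200): 200 + j202 → |·| = √(200²+202²) = √80804 ≈ 284.26, ∠ = arctan(202/200) ≈ 45.29°
|G| = 5 / 284.26 ≈ 0.01759
Gain = 20 log₁₀(0.01759) ≈ -35.09 dB
∠G = 0.00° − 45.29° = -45.29°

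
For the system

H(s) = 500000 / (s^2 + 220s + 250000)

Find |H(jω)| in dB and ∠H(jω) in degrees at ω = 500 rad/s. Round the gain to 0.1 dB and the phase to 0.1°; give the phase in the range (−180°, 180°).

13.2 dB, -90.0°

At s = jω = j500:
quadratic: (j500)² + 220·j500 + 250000 = 0 + j110000 → |·| ≈ 1.1e+05, ∠ ≈ 90.00°
|H| = 500000 / 1.1e+05 ≈ 4.5455
Gain = 20 log₁₀(4.5455) ≈ 13.15 dB
∠H = 0.00° − 90.00° = -90.00°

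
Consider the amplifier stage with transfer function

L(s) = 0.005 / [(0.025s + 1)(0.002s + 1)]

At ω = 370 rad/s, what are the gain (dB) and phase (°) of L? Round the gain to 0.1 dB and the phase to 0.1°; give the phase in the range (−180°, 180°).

-67.3 dB, -120.3°

At ω = 370 rad/s:
pole (1 + j370·0.025) = 1 + j9.25 → |·| ≈ 9.3039, ∠ ≈ 83.83°
pole (1 + j370·0.002) = 1 + j0.74 → |·| ≈ 1.244, ∠ ≈ 36.50°
|L| = 0.005 · 1 / (9.3039 · 1.244) ≈ 0.000432
Gain = 20 log₁₀(0.000432) ≈ -67.29 dB
∠L = (0°) − (83.83° + 36.50°) = -120.33°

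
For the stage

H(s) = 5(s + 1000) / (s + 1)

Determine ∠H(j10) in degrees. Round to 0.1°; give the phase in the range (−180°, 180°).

At s = jω = j10:
zero (s+1000): 1000 + j10 → |·| = √(1000²+10²) = √1000100 ≈ 1000, ∠ = arctan(10/1000) ≈ 0.57°
pole (s+1): 1 + j10 → |·| = √(1²+10²) = √101 ≈ 10.05, ∠ = arctan(10/1) ≈ 84.29°
∠H = 0.57° − 84.29° = -83.72°

-83.7°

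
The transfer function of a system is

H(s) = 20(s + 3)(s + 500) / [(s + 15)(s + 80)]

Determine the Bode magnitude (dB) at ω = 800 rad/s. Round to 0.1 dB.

27.4 dB

At s = jω = j800:
zero (s+3): 3 + j800 → |·| = √(3²+800²) = √640009 ≈ 800.01, ∠ = arctan(800/3) ≈ 89.79°
zero (s+500): 500 + j800 → |·| = √(500²+800²) = √890000 ≈ 943.4, ∠ = arctan(800/500) ≈ 57.99°
pole (s+15): 15 + j800 → |·| = √(15²+800²) = √640225 ≈ 800.14, ∠ = arctan(800/15) ≈ 88.93°
pole (s+80): 80 + j800 → |·| = √(80²+800²) = √646400 ≈ 803.99, ∠ = arctan(800/80) ≈ 84.29°
|H| = 20 · 7.5473e+05 / 6.433e+05 ≈ 23.464
Gain = 20 log₁₀(23.464) ≈ 27.41 dB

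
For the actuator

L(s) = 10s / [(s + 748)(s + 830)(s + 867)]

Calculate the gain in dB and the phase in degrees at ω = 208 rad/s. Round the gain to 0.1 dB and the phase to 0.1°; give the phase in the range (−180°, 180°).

-109.1 dB, 46.9°

At s = jω = j208:
zero at origin: s = j208 → |·| = 208, ∠ = 90.00°
pole (s+748): 748 + j208 → |·| = √(748²+208²) = √602768 ≈ 776.38, ∠ = arctan(208/748) ≈ 15.54°
pole (s+830): 830 + j208 → |·| = √(830²+208²) = √732164 ≈ 855.67, ∠ = arctan(208/830) ≈ 14.07°
pole (s+867): 867 + j208 → |·| = √(867²+208²) = √794953 ≈ 891.6, ∠ = arctan(208/867) ≈ 13.49°
|L| = 10 · 208 / 5.9231e+08 ≈ 3.5117e-06
Gain = 20 log₁₀(3.5117e-06) ≈ -109.09 dB
∠L = 90.00° − 43.10° = 46.90°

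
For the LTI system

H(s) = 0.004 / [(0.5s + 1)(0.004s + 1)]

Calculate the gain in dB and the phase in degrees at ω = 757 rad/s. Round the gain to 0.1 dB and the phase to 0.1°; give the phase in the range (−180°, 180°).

-109.6 dB, -161.6°

At ω = 757 rad/s:
pole (1 + j757·0.5) = 1 + j378.5 → |·| ≈ 378.5, ∠ ≈ 89.85°
pole (1 + j757·0.004) = 1 + j3.028 → |·| ≈ 3.1889, ∠ ≈ 71.72°
|H| = 0.004 · 1 / (378.5 · 3.1889) ≈ 3.314e-06
Gain = 20 log₁₀(3.314e-06) ≈ -109.59 dB
∠H = (0°) − (89.85° + 71.72°) = -161.57°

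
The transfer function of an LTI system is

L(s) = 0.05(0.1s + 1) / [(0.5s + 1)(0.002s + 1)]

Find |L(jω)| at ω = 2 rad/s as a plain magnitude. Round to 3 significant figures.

At ω = 2 rad/s:
zero (1 + j2·0.1) = 1 + j0.2 → |·| ≈ 1.0198, ∠ ≈ 11.31°
pole (1 + j2·0.5) = 1 + j1 → |·| ≈ 1.4142, ∠ ≈ 45.00°
pole (1 + j2·0.002) = 1 + j0.004 → |·| ≈ 1, ∠ ≈ 0.23°
|L| = 0.05 · 1.0198 / (1.4142 · 1) ≈ 0.036056

0.0361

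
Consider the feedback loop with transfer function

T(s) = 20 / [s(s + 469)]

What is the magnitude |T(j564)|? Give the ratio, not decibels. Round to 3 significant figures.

At s = jω = j564:
pole (s+469): 469 + j564 → |·| = √(469²+564²) = √538057 ≈ 733.52, ∠ = arctan(564/469) ≈ 50.25°
pole at origin: |s| = 564, ∠ = 90.00° (in denominator)
|T| = 20 / 4.1371e+05 ≈ 4.8343e-05

4.83e-05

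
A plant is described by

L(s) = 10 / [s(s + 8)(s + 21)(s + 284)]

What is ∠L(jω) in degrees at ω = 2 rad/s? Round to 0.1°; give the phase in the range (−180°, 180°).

At s = jω = j2:
pole (s+8): 8 + j2 → |·| = √(8²+2²) = √68 ≈ 8.2462, ∠ = arctan(2/8) ≈ 14.04°
pole (s+21): 21 + j2 → |·| = √(21²+2²) = √445 ≈ 21.095, ∠ = arctan(2/21) ≈ 5.44°
pole (s+284): 284 + j2 → |·| = √(284²+2²) = √80660 ≈ 284.01, ∠ = arctan(2/284) ≈ 0.40°
pole at origin: |s| = 2, ∠ = 90.00° (in denominator)
∠L = 0.00° − 109.88° = -109.88°

-109.9°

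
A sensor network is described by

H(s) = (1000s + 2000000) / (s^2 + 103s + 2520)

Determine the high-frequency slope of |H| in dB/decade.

Each pole contributes −20 dB/decade at high frequency; each zero contributes +20 dB/decade.
Net: 1 zero(s) − 2 pole(s) → -20 dB/decade.

-20 dB/decade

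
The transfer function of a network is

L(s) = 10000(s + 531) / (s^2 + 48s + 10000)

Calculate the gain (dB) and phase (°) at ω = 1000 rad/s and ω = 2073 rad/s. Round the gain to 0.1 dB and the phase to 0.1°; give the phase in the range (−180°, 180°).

ω = 1000: 21.2 dB, -115.2°; ω = 2073: 14.0 dB, -103.0°

At s = jω = j1000:
zero (s+531): 531 + j1000 → |·| = √(531²+1000²) = √1281961 ≈ 1132.2, ∠ = arctan(1000/531) ≈ 62.03°
quadratic: (j1000)² + 48·j1000 + 10000 = -990000 + j48000 → |·| ≈ 9.9116e+05, ∠ ≈ 177.22°
|L| = 10000 · 1132.2 / 9.9116e+05 ≈ 11.423
Gain = 20 log₁₀(11.423) ≈ 21.16 dB
∠L = 62.03° − 177.22° = -115.19°

At s = jω = j2073:
zero (s+531): 531 + j2073 → |·| = √(531²+2073²) = √4579290 ≈ 2139.9, ∠ = arctan(2073/531) ≈ 75.63°
quadratic: (j2073)² + 48·j2073 + 10000 = -4287329 + j99504 → |·| ≈ 4.2885e+06, ∠ ≈ 178.67°
|L| = 10000 · 2139.9 / 4.2885e+06 ≈ 4.9899
Gain = 20 log₁₀(4.9899) ≈ 13.96 dB
∠L = 75.63° − 178.67° = -103.04°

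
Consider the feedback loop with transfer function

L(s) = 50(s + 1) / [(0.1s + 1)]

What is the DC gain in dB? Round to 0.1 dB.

L(0) = 50 · 1 / 1 = 50
20 log₁₀(50) ≈ 33.98 dB

34.0 dB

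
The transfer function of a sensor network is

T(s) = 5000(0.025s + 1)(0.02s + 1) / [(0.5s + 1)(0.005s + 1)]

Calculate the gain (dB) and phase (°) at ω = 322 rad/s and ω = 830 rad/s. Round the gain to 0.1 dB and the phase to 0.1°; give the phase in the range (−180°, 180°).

At ω = 322 rad/s:
zero (1 + j322·0.025) = 1 + j8.05 → |·| ≈ 8.1119, ∠ ≈ 82.92°
zero (1 + j322·0.02) = 1 + j6.44 → |·| ≈ 6.5172, ∠ ≈ 81.17°
pole (1 + j322·0.5) = 1 + j161 → |·| ≈ 161, ∠ ≈ 89.64°
pole (1 + j322·0.005) = 1 + j1.61 → |·| ≈ 1.8953, ∠ ≈ 58.15°
|T| = 5000 · 8.1119 · 6.5172 / (161 · 1.8953) ≈ 866.26
Gain = 20 log₁₀(866.26) ≈ 58.75 dB
∠T = (82.92° + 81.17°) − (89.64° + 58.15°) = 16.30°

At ω = 830 rad/s:
zero (1 + j830·0.025) = 1 + j20.75 → |·| ≈ 20.774, ∠ ≈ 87.24°
zero (1 + j830·0.02) = 1 + j16.6 → |·| ≈ 16.63, ∠ ≈ 86.55°
pole (1 + j830·0.5) = 1 + j415 → |·| ≈ 415, ∠ ≈ 89.86°
pole (1 + j830·0.005) = 1 + j4.15 → |·| ≈ 4.2688, ∠ ≈ 76.45°
|T| = 5000 · 20.774 · 16.63 / (415 · 4.2688) ≈ 975.05
Gain = 20 log₁₀(975.05) ≈ 59.78 dB
∠T = (87.24° + 86.55°) − (89.86° + 76.45°) = 7.48°

ω = 322: 58.8 dB, 16.3°; ω = 830: 59.8 dB, 7.5°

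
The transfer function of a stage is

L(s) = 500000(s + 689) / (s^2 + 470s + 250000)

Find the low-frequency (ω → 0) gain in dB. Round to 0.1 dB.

L(0) = 500000·689 / 250000 = 1378
20 log₁₀(1378) ≈ 62.78 dB

62.8 dB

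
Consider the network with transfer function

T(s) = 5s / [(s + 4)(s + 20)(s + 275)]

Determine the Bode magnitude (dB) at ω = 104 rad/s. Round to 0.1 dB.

-75.9 dB

At s = jω = j104:
zero at origin: s = j104 → |·| = 104, ∠ = 90.00°
pole (s+4): 4 + j104 → |·| = √(4²+104²) = √10832 ≈ 104.08, ∠ = arctan(104/4) ≈ 87.80°
pole (s+20): 20 + j104 → |·| = √(20²+104²) = √11216 ≈ 105.91, ∠ = arctan(104/20) ≈ 79.11°
pole (s+275): 275 + j104 → |·| = √(275²+104²) = √86441 ≈ 294.01, ∠ = arctan(104/275) ≈ 20.72°
|T| = 5 · 104 / 3.2409e+06 ≈ 0.00016045
Gain = 20 log₁₀(0.00016045) ≈ -75.89 dB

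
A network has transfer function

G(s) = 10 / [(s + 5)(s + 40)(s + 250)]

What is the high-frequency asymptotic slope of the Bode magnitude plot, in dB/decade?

Each pole contributes −20 dB/decade at high frequency; each zero contributes +20 dB/decade.
Net: 0 zero(s) − 3 pole(s) → -60 dB/decade.

-60 dB/decade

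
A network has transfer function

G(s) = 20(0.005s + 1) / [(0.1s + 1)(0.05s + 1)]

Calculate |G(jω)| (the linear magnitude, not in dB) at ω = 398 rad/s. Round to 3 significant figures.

At ω = 398 rad/s:
zero (1 + j398·0.005) = 1 + j1.99 → |·| ≈ 2.2271, ∠ ≈ 63.32°
pole (1 + j398·0.1) = 1 + j39.8 → |·| ≈ 39.813, ∠ ≈ 88.56°
pole (1 + j398·0.05) = 1 + j19.9 → |·| ≈ 19.925, ∠ ≈ 87.12°
|G| = 20 · 2.2271 / (39.813 · 19.925) ≈ 0.05615

0.0562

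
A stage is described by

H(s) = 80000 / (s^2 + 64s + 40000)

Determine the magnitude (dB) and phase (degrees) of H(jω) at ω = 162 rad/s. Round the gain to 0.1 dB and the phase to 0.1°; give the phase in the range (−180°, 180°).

13.3 dB, -37.0°

At s = jω = j162:
quadratic: (j162)² + 64·j162 + 40000 = 13756 + j10368 → |·| ≈ 17226, ∠ ≈ 37.01°
|H| = 80000 / 17226 ≈ 4.6441
Gain = 20 log₁₀(4.6441) ≈ 13.34 dB
∠H = 0.00° − 37.01° = -37.01°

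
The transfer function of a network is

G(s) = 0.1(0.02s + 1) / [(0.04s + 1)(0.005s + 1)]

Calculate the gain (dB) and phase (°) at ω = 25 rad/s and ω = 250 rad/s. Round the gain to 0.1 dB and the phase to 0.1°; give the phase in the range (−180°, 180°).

At ω = 25 rad/s:
zero (1 + j25·0.02) = 1 + j0.5 → |·| ≈ 1.118, ∠ ≈ 26.57°
pole (1 + j25·0.04) = 1 + j1 → |·| ≈ 1.4142, ∠ ≈ 45.00°
pole (1 + j25·0.005) = 1 + j0.125 → |·| ≈ 1.0078, ∠ ≈ 7.13°
|G| = 0.1 · 1.118 / (1.4142 · 1.0078) ≈ 0.078443
Gain = 20 log₁₀(0.078443) ≈ -22.11 dB
∠G = (26.57°) − (45.00° + 7.13°) = -25.56°

At ω = 250 rad/s:
zero (1 + j250·0.02) = 1 + j5 → |·| ≈ 5.099, ∠ ≈ 78.69°
pole (1 + j250·0.04) = 1 + j10 → |·| ≈ 10.05, ∠ ≈ 84.29°
pole (1 + j250·0.005) = 1 + j1.25 → |·| ≈ 1.6008, ∠ ≈ 51.34°
|G| = 0.1 · 5.099 / (10.05 · 1.6008) ≈ 0.031694
Gain = 20 log₁₀(0.031694) ≈ -29.98 dB
∠G = (78.69°) − (84.29° + 51.34°) = -56.94°

ω = 25: -22.1 dB, -25.6°; ω = 250: -30.0 dB, -56.9°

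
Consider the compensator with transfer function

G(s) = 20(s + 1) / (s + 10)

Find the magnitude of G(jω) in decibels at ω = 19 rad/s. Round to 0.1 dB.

At s = jω = j19:
zero (s+1): 1 + j19 → |·| = √(1²+19²) = √362 ≈ 19.026, ∠ = arctan(19/1) ≈ 86.99°
pole (s+10): 10 + j19 → |·| = √(10²+19²) = √461 ≈ 21.471, ∠ = arctan(19/10) ≈ 62.24°
|G| = 20 · 19.026 / 21.471 ≈ 17.723
Gain = 20 log₁₀(17.723) ≈ 24.97 dB

25.0 dB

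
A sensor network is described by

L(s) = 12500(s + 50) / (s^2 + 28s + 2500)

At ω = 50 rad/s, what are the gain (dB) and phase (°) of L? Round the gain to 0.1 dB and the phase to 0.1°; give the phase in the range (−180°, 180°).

56.0 dB, -45.0°

At s = jω = j50:
zero (s+50): 50 + j50 → |·| = √(50²+50²) = √5000 ≈ 70.711, ∠ = arctan(50/50) ≈ 45.00°
quadratic: (j50)² + 28·j50 + 2500 = 0 + j1400 → |·| ≈ 1400, ∠ ≈ 90.00°
|L| = 12500 · 70.711 / 1400 ≈ 631.35
Gain = 20 log₁₀(631.35) ≈ 56.01 dB
∠L = 45.00° − 90.00° = -45.00°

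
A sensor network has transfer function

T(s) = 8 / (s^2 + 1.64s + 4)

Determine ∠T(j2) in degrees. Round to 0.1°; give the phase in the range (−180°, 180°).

At s = jω = j2:
quadratic: (j2)² + 1.64·j2 + 4 = 0 + j3.28 → |·| ≈ 3.28, ∠ ≈ 90.00°
∠T = 0.00° − 90.00° = -90.00°

-90.0°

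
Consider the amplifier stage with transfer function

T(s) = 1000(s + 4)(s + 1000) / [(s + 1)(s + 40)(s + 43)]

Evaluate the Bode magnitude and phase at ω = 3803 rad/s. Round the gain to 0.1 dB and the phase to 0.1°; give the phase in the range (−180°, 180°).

-11.3 dB, -103.5°

At s = jω = j3803:
zero (s+4): 4 + j3803 → |·| = √(4²+3803²) = √14462825 ≈ 3803, ∠ = arctan(3803/4) ≈ 89.94°
zero (s+1000): 1000 + j3803 → |·| = √(1000²+3803²) = √15462809 ≈ 3932.3, ∠ = arctan(3803/1000) ≈ 75.27°
pole (s+1): 1 + j3803 → |·| = √(1²+3803²) = √14462810 ≈ 3803, ∠ = arctan(3803/1) ≈ 89.98°
pole (s+40): 40 + j3803 → |·| = √(40²+3803²) = √14464409 ≈ 3803.2, ∠ = arctan(3803/40) ≈ 89.40°
pole (s+43): 43 + j3803 → |·| = √(43²+3803²) = √14464658 ≈ 3803.2, ∠ = arctan(3803/43) ≈ 89.35°
|T| = 1000 · 1.4955e+07 / 5.5008e+10 ≈ 0.27187
Gain = 20 log₁₀(0.27187) ≈ -11.31 dB
∠T = 165.21° − 268.73° = -103.52°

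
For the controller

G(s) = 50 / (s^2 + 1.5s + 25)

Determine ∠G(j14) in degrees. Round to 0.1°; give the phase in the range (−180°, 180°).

-173.0°

At s = jω = j14:
quadratic: (j14)² + 1.5·j14 + 25 = -171 + j21 → |·| ≈ 172.28, ∠ ≈ 173.00°
∠G = 0.00° − 173.00° = -173.00°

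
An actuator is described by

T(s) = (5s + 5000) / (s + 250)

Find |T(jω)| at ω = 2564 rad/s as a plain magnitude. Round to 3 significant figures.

Substitute s = j2564:
Numerator: 5(j2564) + 5000 = 5000 + j12820
Denominator: (j2564) + 250 = 250 + j2564
|N| = √(5000² + 12820²) ≈ 13761, ∠N ≈ 68.69°
|D| = √(250² + 2564²) ≈ 2576.2, ∠D ≈ 84.43°
|T| = 13761 / 2576.2 ≈ 5.3416

5.34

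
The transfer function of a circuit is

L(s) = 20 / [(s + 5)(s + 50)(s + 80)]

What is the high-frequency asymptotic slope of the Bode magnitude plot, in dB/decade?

-60 dB/decade

Each pole contributes −20 dB/decade at high frequency; each zero contributes +20 dB/decade.
Net: 0 zero(s) − 3 pole(s) → -60 dB/decade.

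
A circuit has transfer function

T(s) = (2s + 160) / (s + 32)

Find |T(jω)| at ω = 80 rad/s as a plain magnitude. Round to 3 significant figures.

2.63

Substitute s = j80:
Numerator: 2(j80) + 160 = 160 + j160
Denominator: (j80) + 32 = 32 + j80
|N| = √(160² + 160²) ≈ 226.27, ∠N ≈ 45.00°
|D| = √(32² + 80²) ≈ 86.163, ∠D ≈ 68.20°
|T| = 226.27 / 86.163 ≈ 2.6261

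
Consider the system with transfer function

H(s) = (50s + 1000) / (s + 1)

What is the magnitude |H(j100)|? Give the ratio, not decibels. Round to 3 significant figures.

Substitute s = j100:
Numerator: 50(j100) + 1000 = 1000 + j5000
Denominator: (j100) + 1 = 1 + j100
|N| = √(1000² + 5000²) ≈ 5099, ∠N ≈ 78.69°
|D| = √(1² + 100²) ≈ 100, ∠D ≈ 89.43°
|H| = 5099 / 100 ≈ 50.99

51.0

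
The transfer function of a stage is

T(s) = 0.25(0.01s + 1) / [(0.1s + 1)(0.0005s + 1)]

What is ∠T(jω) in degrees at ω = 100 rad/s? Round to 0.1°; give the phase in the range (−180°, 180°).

-42.2°

At ω = 100 rad/s:
zero (1 + j100·0.01) = 1 + j1 → |·| ≈ 1.4142, ∠ ≈ 45.00°
pole (1 + j100·0.1) = 1 + j10 → |·| ≈ 10.05, ∠ ≈ 84.29°
pole (1 + j100·0.0005) = 1 + j0.05 → |·| ≈ 1.0012, ∠ ≈ 2.86°
∠T = (45.00°) − (84.29° + 2.86°) = -42.15°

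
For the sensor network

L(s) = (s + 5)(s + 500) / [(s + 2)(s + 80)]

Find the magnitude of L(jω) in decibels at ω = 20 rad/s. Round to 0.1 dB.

At s = jω = j20:
zero (s+5): 5 + j20 → |·| = √(5²+20²) = √425 ≈ 20.616, ∠ = arctan(20/5) ≈ 75.96°
zero (s+500): 500 + j20 → |·| = √(500²+20²) = √250400 ≈ 500.4, ∠ = arctan(20/500) ≈ 2.29°
pole (s+2): 2 + j20 → |·| = √(2²+20²) = √404 ≈ 20.1, ∠ = arctan(20/2) ≈ 84.29°
pole (s+80): 80 + j20 → |·| = √(80²+20²) = √6800 ≈ 82.462, ∠ = arctan(20/80) ≈ 14.04°
|L| = 1 · 10316 / 1657.5 ≈ 6.2238
Gain = 20 log₁₀(6.2238) ≈ 15.88 dB

15.9 dB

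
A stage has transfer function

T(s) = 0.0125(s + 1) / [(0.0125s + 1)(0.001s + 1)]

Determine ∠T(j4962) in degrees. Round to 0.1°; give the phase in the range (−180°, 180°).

At ω = 4962 rad/s:
zero (1 + j4962·1) = 1 + j4962 → |·| ≈ 4962, ∠ ≈ 89.99°
pole (1 + j4962·0.0125) = 1 + j62.025 → |·| ≈ 62.033, ∠ ≈ 89.08°
pole (1 + j4962·0.001) = 1 + j4.962 → |·| ≈ 5.0618, ∠ ≈ 78.61°
∠T = (89.99°) − (89.08° + 78.61°) = -77.70°

-77.7°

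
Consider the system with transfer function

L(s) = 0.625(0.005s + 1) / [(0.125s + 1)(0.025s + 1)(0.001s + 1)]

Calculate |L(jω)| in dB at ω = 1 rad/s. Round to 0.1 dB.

-4.2 dB

At ω = 1 rad/s:
zero (1 + j1·0.005) = 1 + j0.005 → |·| ≈ 1, ∠ ≈ 0.29°
pole (1 + j1·0.125) = 1 + j0.125 → |·| ≈ 1.0078, ∠ ≈ 7.13°
pole (1 + j1·0.025) = 1 + j0.025 → |·| ≈ 1.0003, ∠ ≈ 1.43°
pole (1 + j1·0.001) = 1 + j0.001 → |·| ≈ 1, ∠ ≈ 0.06°
|L| = 0.625 · 1 / (1.0078 · 1.0003 · 1) ≈ 0.61998
Gain = 20 log₁₀(0.61998) ≈ -4.15 dB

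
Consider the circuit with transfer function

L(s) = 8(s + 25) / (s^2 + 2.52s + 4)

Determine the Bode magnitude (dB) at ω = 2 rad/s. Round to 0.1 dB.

32.0 dB

At s = jω = j2:
zero (s+25): 25 + j2 → |·| = √(25²+2²) = √629 ≈ 25.08, ∠ = arctan(2/25) ≈ 4.57°
quadratic: (j2)² + 2.52·j2 + 4 = 0 + j5.04 → |·| ≈ 5.04, ∠ ≈ 90.00°
|L| = 8 · 25.08 / 5.04 ≈ 39.81
Gain = 20 log₁₀(39.81) ≈ 32.00 dB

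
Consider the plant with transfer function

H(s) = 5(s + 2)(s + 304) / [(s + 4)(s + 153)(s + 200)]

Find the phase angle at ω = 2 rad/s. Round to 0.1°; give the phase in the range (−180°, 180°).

17.5°

At s = jω = j2:
zero (s+2): 2 + j2 → |·| = √(2²+2²) = √8 ≈ 2.8284, ∠ = arctan(2/2) ≈ 45.00°
zero (s+304): 304 + j2 → |·| = √(304²+2²) = √92420 ≈ 304.01, ∠ = arctan(2/304) ≈ 0.38°
pole (s+4): 4 + j2 → |·| = √(4²+2²) = √20 ≈ 4.4721, ∠ = arctan(2/4) ≈ 26.57°
pole (s+153): 153 + j2 → |·| = √(153²+2²) = √23413 ≈ 153.01, ∠ = arctan(2/153) ≈ 0.75°
pole (s+200): 200 + j2 → |·| = √(200²+2²) = √40004 ≈ 200.01, ∠ = arctan(2/200) ≈ 0.57°
∠H = 45.38° − 27.89° = 17.49°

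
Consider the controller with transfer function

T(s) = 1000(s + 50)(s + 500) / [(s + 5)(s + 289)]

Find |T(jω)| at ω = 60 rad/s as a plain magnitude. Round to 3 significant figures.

2.21e+03

At s = jω = j60:
zero (s+50): 50 + j60 → |·| = √(50²+60²) = √6100 ≈ 78.102, ∠ = arctan(60/50) ≈ 50.19°
zero (s+500): 500 + j60 → |·| = √(500²+60²) = √253600 ≈ 503.59, ∠ = arctan(60/500) ≈ 6.84°
pole (s+5): 5 + j60 → |·| = √(5²+60²) = √3625 ≈ 60.208, ∠ = arctan(60/5) ≈ 85.24°
pole (s+289): 289 + j60 → |·| = √(289²+60²) = √87121 ≈ 295.16, ∠ = arctan(60/289) ≈ 11.73°
|T| = 1000 · 39331 / 17771 ≈ 2213.2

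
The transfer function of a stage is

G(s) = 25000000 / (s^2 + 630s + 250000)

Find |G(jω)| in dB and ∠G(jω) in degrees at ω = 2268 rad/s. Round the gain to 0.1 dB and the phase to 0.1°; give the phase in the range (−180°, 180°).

13.8 dB, -163.7°

At s = jω = j2268:
quadratic: (j2268)² + 630·j2268 + 250000 = -4893824 + j1428840 → |·| ≈ 5.0981e+06, ∠ ≈ 163.72°
|G| = 25000000 / 5.0981e+06 ≈ 4.9038
Gain = 20 log₁₀(4.9038) ≈ 13.81 dB
∠G = 0.00° − 163.72° = -163.72°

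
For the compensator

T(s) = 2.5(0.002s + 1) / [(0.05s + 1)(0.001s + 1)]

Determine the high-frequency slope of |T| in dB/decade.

-20 dB/decade

Each pole contributes −20 dB/decade at high frequency; each zero contributes +20 dB/decade.
Net: 1 zero(s) − 2 pole(s) → -20 dB/decade.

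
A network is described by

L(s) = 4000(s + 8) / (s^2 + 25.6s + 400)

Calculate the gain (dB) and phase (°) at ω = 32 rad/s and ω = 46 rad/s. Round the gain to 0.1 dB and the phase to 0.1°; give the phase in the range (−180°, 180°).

At s = jω = j32:
zero (s+8): 8 + j32 → |·| = √(8²+32²) = √1088 ≈ 32.985, ∠ = arctan(32/8) ≈ 75.96°
quadratic: (j32)² + 25.6·j32 + 400 = -624 + j819.2 → |·| ≈ 1029.8, ∠ ≈ 127.30°
|L| = 4000 · 32.985 / 1029.8 ≈ 128.12
Gain = 20 log₁₀(128.12) ≈ 42.15 dB
∠L = 75.96° − 127.30° = -51.34°

At s = jω = j46:
zero (s+8): 8 + j46 → |·| = √(8²+46²) = √2180 ≈ 46.69, ∠ = arctan(46/8) ≈ 80.13°
quadratic: (j46)² + 25.6·j46 + 400 = -1716 + j1177.6 → |·| ≈ 2081.2, ∠ ≈ 145.54°
|L| = 4000 · 46.69 / 2081.2 ≈ 89.737
Gain = 20 log₁₀(89.737) ≈ 39.06 dB
∠L = 80.13° − 145.54° = -65.41°

ω = 32: 42.2 dB, -51.3°; ω = 46: 39.1 dB, -65.4°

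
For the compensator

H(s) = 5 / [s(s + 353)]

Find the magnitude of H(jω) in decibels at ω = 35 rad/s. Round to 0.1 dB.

-67.9 dB

At s = jω = j35:
pole (s+353): 353 + j35 → |·| = √(353²+35²) = √125834 ≈ 354.73, ∠ = arctan(35/353) ≈ 5.66°
pole at origin: |s| = 35, ∠ = 90.00° (in denominator)
|H| = 5 / 12416 ≈ 0.00040271
Gain = 20 log₁₀(0.00040271) ≈ -67.90 dB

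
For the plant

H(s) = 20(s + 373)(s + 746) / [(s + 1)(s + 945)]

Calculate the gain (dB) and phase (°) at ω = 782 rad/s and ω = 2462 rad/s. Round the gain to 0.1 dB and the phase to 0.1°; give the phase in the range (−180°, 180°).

ω = 782: 25.8 dB, -18.7°; ω = 2462: 25.9 dB, -4.5°

At s = jω = j782:
zero (s+373): 373 + j782 → |·| = √(373²+782²) = √750653 ≈ 866.4, ∠ = arctan(782/373) ≈ 64.50°
zero (s+746): 746 + j782 → |·| = √(746²+782²) = √1168040 ≈ 1080.8, ∠ = arctan(782/746) ≈ 46.35°
pole (s+1): 1 + j782 → |·| = √(1²+782²) = √611525 ≈ 782, ∠ = arctan(782/1) ≈ 89.93°
pole (s+945): 945 + j782 → |·| = √(945²+782²) = √1504549 ≈ 1226.6, ∠ = arctan(782/945) ≈ 39.61°
|H| = 20 · 9.3641e+05 / 9.592e+05 ≈ 19.525
Gain = 20 log₁₀(19.525) ≈ 25.81 dB
∠H = 110.85° − 129.54° = -18.69°

At s = jω = j2462:
zero (s+373): 373 + j2462 → |·| = √(373²+2462²) = √6200573 ≈ 2490.1, ∠ = arctan(2462/373) ≈ 81.39°
zero (s+746): 746 + j2462 → |·| = √(746²+2462²) = √6617960 ≈ 2572.5, ∠ = arctan(2462/746) ≈ 73.14°
pole (s+1): 1 + j2462 → |·| = √(1²+2462²) = √6061445 ≈ 2462, ∠ = arctan(2462/1) ≈ 89.98°
pole (s+945): 945 + j2462 → |·| = √(945²+2462²) = √6954469 ≈ 2637.1, ∠ = arctan(2462/945) ≈ 69.00°
|H| = 20 · 6.4058e+06 / 6.4925e+06 ≈ 19.733
Gain = 20 log₁₀(19.733) ≈ 25.90 dB
∠H = 154.53° − 158.98° = -4.45°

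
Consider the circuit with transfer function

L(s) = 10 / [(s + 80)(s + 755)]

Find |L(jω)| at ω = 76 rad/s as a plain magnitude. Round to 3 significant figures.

0.000119

At s = jω = j76:
pole (s+80): 80 + j76 → |·| = √(80²+76²) = √12176 ≈ 110.34, ∠ = arctan(76/80) ≈ 43.53°
pole (s+755): 755 + j76 → |·| = √(755²+76²) = √575801 ≈ 758.82, ∠ = arctan(76/755) ≈ 5.75°
|L| = 10 / 83728 ≈ 0.00011943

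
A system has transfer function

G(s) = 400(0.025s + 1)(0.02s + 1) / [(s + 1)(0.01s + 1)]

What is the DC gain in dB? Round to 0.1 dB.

52.0 dB

G(0) = 400 · 1 / 1 = 400
20 log₁₀(400) ≈ 52.04 dB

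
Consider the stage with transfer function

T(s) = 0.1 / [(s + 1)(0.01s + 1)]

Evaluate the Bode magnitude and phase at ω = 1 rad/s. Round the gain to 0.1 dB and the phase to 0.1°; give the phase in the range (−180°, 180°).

At ω = 1 rad/s:
pole (1 + j1·1) = 1 + j1 → |·| ≈ 1.4142, ∠ ≈ 45.00°
pole (1 + j1·0.01) = 1 + j0.01 → |·| ≈ 1, ∠ ≈ 0.57°
|T| = 0.1 · 1 / (1.4142 · 1) ≈ 0.070711
Gain = 20 log₁₀(0.070711) ≈ -23.01 dB
∠T = (0°) − (45.00° + 0.57°) = -45.57°

-23.0 dB, -45.6°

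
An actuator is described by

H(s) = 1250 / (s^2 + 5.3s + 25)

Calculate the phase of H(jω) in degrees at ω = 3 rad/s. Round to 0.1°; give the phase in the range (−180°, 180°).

At s = jω = j3:
quadratic: (j3)² + 5.3·j3 + 25 = 16 + j15.9 → |·| ≈ 22.557, ∠ ≈ 44.82°
∠H = 0.00° − 44.82° = -44.82°

-44.8°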